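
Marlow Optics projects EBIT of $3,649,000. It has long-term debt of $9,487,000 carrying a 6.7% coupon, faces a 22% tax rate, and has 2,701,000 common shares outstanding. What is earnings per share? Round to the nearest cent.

$0.87

Interest = $635,629.00, so EBT = $3,649,000 − $635,629.00 = $3,013,371.00.
Net income = $3,013,371.00 × (1 − 0.22) = $2,350,429.38.
Per share: $2,350,429.38 / 2,701,000 shares = $0.87.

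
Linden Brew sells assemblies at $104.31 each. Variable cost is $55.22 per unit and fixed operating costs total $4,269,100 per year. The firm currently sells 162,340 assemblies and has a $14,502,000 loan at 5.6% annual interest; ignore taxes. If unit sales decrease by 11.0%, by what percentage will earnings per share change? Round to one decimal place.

Contribution at this volume is 162,340 × $49.09 = $7,969,270.60.
EBIT = $7,969,270.60 − $4,269,100 = $3,700,170.60.
After interest of $812,112.00, pre-tax earnings = $2,888,058.60.
DCL = total CM / (EBIT − I) = $7,969,270.60 / $2,888,058.60 = 2.7594.
%ΔEPS = DCL × %ΔSales = 2.7594 × -11.0% = -30.4%.

-30.4%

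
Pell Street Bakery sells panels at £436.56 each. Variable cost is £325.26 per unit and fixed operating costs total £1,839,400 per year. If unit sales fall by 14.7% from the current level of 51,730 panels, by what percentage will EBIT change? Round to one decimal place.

-21.6%

At 51,730 units, contribution = 51,730 × £111.30 = £5,757,549.00.
EBIT = £5,757,549.00 − £1,839,400 = £3,918,149.00.
So DOL = total CM / EBIT = £5,757,549.00 / £3,918,149.00 = 1.4695.
So EBIT moves 1.4695 × (-14.7%) = -21.6%.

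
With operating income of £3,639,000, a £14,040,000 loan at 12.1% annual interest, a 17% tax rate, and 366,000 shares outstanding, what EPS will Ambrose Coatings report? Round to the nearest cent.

Interest = £1,698,840.00, so EBT = £3,639,000 − £1,698,840.00 = £1,940,160.00.
Net income = £1,940,160.00 × (1 − 0.17) = £1,610,332.80.
Per share: £1,610,332.80 / 366,000 shares = £4.40.

£4.40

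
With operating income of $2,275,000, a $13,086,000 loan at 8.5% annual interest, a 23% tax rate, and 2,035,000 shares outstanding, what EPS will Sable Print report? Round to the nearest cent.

Interest = $1,112,310.00, so EBT = $2,275,000 − $1,112,310.00 = $1,162,690.00.
Net income = $1,162,690.00 × (1 − 0.23) = $895,271.30.
Per share: $895,271.30 / 2,035,000 shares = $0.44.

$0.44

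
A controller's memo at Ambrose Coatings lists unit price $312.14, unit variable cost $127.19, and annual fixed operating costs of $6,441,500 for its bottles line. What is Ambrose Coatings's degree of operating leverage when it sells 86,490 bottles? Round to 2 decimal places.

Total contribution margin = 86,490 × $184.95 = $15,996,325.50.
Subtracting fixed costs: EBIT = $15,996,325.50 − $6,441,500 = $9,554,825.50.
DOL = contribution ÷ EBIT = $15,996,325.50 ÷ $9,554,825.50 = 1.6742.

1.67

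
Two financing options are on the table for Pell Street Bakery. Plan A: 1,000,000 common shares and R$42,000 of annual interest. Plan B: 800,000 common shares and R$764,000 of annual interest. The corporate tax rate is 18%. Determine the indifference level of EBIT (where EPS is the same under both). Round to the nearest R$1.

At indifference, (EBIT − 42,000)(1 − t)/1,000,000 = (EBIT − 764,000)(1 − t)/800,000.
Cancelling (1 − t) and cross-multiplying: 800,000·(EBIT − 42,000) = 1,000,000·(EBIT − 764,000).
Solving, EBIT = (764,000·1,000,000 − 42,000·800,000) / (1,000,000 − 800,000) = 730,400,000,000 / 200,000 = 3,652,000.00.

R$3,652,000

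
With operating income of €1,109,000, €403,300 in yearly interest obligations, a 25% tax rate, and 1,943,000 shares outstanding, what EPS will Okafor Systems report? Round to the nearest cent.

Pre-tax income = €1,109,000 − €403,300.00 = €705,700.00.
After tax at 25%: net income = €705,700.00 × 0.75 = €529,275.00.
Per share: €529,275.00 / 1,943,000 shares = €0.27.

€0.27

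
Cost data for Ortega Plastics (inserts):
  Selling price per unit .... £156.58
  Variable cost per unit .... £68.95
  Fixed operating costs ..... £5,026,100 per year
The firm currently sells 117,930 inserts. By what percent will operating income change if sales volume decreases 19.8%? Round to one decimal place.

-38.5%

At 117,930 units, contribution = 117,930 × £87.63 = £10,334,205.90.
Operating income = contribution − fixed costs = £10,334,205.90 − £5,026,100 = £5,308,105.90.
So DOL = total CM / EBIT = £10,334,205.90 / £5,308,105.90 = 1.9469.
Operating income changes by 1.9469 × -19.8% = -38.5%.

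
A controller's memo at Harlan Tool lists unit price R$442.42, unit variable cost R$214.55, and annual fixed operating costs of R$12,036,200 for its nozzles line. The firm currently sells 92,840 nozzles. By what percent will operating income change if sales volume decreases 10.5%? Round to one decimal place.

-24.4%

Total contribution margin = 92,840 × R$227.87 = R$21,155,450.80.
Subtracting fixed costs: EBIT = R$21,155,450.80 − R$12,036,200 = R$9,119,250.80.
Degree of operating leverage = R$21,155,450.80 / R$9,119,250.80 = 2.3199.
%ΔEBIT = DOL × %ΔSales = 2.3199 × -10.5% = -24.4%.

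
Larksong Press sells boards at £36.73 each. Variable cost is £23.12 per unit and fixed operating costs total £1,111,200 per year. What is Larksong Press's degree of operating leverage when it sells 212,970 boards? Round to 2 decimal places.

At 212,970 units, contribution = 212,970 × £13.61 = £2,898,521.70.
EBIT = £2,898,521.70 − £1,111,200 = £1,787,321.70.
Degree of operating leverage = £2,898,521.70 / £1,787,321.70 = 1.6217.

1.62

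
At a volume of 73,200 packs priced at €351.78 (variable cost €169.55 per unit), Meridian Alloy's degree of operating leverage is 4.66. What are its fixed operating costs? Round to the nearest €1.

€10,476,739

At 73,200 units, contribution = 73,200 × €182.23 = €13,339,236.00.
Since DOL = CM ÷ EBIT, EBIT = €13,339,236.00 ÷ 4.66 = €2,862,497.00.
And FC = contribution − EBIT = €13,339,236.00 − €2,862,497.00 = €10,476,739.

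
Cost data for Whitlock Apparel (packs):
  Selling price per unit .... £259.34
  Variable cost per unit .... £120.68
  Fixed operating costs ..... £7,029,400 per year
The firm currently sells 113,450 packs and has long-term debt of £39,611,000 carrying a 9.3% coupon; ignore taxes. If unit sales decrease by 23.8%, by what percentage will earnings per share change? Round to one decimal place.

Total contribution margin = 113,450 × £138.66 = £15,730,977.00.
Operating income = contribution − fixed costs = £15,730,977.00 − £7,029,400 = £8,701,577.00.
After interest of £3,683,823.00, pre-tax earnings = £5,017,754.00.
DCL = total CM / (EBIT − I) = £15,730,977.00 / £5,017,754.00 = 3.1351.
%ΔEPS = DCL × %ΔSales = 3.1351 × -23.8% = -74.6%.

-74.6%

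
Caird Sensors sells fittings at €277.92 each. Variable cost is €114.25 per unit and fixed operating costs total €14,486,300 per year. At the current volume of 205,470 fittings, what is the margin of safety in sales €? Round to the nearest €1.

Each unit contributes €277.92 − €114.25 = €163.67. Break-even units = €14,486,300 ÷ €163.67 = 88,509.20; break-even revenue = 88,509.20 × €277.92 = €24,598,475.57.
Actual sales revenue = 205,470 × €277.92 = €57,104,222.40.
Margin of safety = €57,104,222.40 − €24,598,475.57 = €32,505,747.

€32,505,747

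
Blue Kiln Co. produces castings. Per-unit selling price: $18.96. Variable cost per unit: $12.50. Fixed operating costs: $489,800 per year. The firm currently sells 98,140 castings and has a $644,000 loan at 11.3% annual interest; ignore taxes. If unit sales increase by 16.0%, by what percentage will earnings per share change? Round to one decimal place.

+142.0%

Contribution at this volume is 98,140 × $6.46 = $633,984.40.
Operating income = contribution − fixed costs = $633,984.40 − $489,800 = $144,184.40.
Interest = $72,772.00, so EBIT − I = $71,412.40.
Degree of combined leverage = contribution ÷ (EBIT − I) = $633,984.40 ÷ $71,412.40 = 8.8778.
EPS therefore changes by 8.8778 × (+16.0%) = +142.0%.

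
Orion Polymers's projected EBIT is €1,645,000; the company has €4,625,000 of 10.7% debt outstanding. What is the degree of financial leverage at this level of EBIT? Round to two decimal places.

1.43

Interest = €494,875.00.
Degree of financial leverage = EBIT / (EBIT − interest) = €1,645,000 / €1,150,125.00 = 1.4303.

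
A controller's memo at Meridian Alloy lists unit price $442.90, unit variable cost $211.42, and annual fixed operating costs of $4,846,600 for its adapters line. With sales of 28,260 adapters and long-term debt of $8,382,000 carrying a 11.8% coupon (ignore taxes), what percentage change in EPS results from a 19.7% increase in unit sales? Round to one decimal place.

+182.5%

Contribution at this volume is 28,260 × $231.48 = $6,541,624.80.
EBIT = $6,541,624.80 − $4,846,600 = $1,695,024.80.
Interest = $989,076.00, so EBIT − I = $705,948.80.
Degree of combined leverage = contribution ÷ (EBIT − I) = $6,541,624.80 ÷ $705,948.80 = 9.2664.
%ΔEPS = DCL × %ΔSales = 9.2664 × +19.7% = +182.5%.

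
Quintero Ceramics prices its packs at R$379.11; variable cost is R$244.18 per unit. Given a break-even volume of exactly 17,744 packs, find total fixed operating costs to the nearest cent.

R$2,394,197.92

Unit CM = price − variable cost = R$379.11 − R$244.18 = R$134.93.
Since BE = FC / CM, FC = 17,744 × R$134.93 = R$2,394,197.92.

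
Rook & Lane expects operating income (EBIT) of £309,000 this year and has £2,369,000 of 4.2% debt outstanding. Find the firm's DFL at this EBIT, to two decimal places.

Annual interest charges come to £99,498.00.
DFL = EBIT ÷ (EBIT − I) = £309,000 ÷ (£309,000 − £99,498.00) = £309,000 ÷ £209,502.00 = 1.4749.

1.47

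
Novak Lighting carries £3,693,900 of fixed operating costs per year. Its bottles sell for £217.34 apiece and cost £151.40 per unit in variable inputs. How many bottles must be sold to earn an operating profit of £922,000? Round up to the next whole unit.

70,002 bottles

Unit CM = price − variable cost = £217.34 − £151.40 = £65.94.
Units = (FC + target) / CM = (£3,693,900 + £922,000) / £65.94 = 70,001.52, so 70,002 bottles.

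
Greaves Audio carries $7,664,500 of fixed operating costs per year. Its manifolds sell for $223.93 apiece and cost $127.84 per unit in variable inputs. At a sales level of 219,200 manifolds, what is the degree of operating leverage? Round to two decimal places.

At 219,200 units, contribution = 219,200 × $96.09 = $21,062,928.00.
EBIT = $21,062,928.00 − $7,664,500 = $13,398,428.00.
DOL = contribution ÷ EBIT = $21,062,928.00 ÷ $13,398,428.00 = 1.5720.

1.57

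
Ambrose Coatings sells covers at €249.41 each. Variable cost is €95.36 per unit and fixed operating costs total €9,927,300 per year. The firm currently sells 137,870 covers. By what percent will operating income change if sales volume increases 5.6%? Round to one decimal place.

Total contribution margin = 137,870 × €154.05 = €21,238,873.50.
EBIT = €21,238,873.50 − €9,927,300 = €11,311,573.50.
DOL = contribution ÷ EBIT = €21,238,873.50 ÷ €11,311,573.50 = 1.8776.
Operating income changes by 1.8776 × +5.6% = +10.5%.

+10.5%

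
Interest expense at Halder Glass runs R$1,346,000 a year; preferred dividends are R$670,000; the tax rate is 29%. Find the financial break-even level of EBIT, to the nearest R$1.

R$2,289,662

Preferred dividends are paid after tax, so their pre-tax equivalent is R$670,000 ÷ (1 − 0.29) = R$943,661.97.
Financial break-even EBIT = interest + D_p ÷ (1 − t) = R$1,346,000 + R$943,661.97 = R$2,289,661.97.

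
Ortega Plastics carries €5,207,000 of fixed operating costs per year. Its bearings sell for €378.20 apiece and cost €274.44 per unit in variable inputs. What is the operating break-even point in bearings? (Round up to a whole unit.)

50,184 bearings

Contribution margin per unit = €378.20 − €274.44 = €103.76.
Break-even Q = €5,207,000 / €103.76 = 50,183.11 → 50,184 bearings.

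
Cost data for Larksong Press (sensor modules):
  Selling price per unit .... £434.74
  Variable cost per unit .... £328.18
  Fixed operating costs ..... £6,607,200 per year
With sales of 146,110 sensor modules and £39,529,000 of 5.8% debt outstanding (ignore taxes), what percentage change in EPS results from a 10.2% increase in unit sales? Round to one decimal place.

At 146,110 units, contribution = 146,110 × £106.56 = £15,569,481.60.
Operating income = contribution − fixed costs = £15,569,481.60 − £6,607,200 = £8,962,281.60.
Interest = £2,292,682.00, so EBIT − I = £6,669,599.60.
Degree of combined leverage = contribution ÷ (EBIT − I) = £15,569,481.60 ÷ £6,669,599.60 = 2.3344.
EPS therefore changes by 2.3344 × (+10.2%) = +23.8%.

+23.8%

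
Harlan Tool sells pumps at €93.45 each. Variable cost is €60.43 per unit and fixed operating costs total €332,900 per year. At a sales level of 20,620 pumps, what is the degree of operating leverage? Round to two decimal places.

1.96

At 20,620 units, contribution = 20,620 × €33.02 = €680,872.40.
Operating income = contribution − fixed costs = €680,872.40 − €332,900 = €347,972.40.
So DOL = total CM / EBIT = €680,872.40 / €347,972.40 = 1.9567.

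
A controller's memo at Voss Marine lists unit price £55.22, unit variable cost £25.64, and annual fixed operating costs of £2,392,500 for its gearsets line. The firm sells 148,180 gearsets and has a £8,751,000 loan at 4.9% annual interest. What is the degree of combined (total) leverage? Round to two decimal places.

2.81

Total contribution margin = 148,180 × £29.58 = £4,383,164.40.
Subtracting fixed costs: EBIT = £4,383,164.40 − £2,392,500 = £1,990,664.40. Interest = £428,799.00, so EBIT − I = £1,561,865.40.
DCL = contribution ÷ (EBIT − I) = £4,383,164.40 ÷ £1,561,865.40 = 2.8064.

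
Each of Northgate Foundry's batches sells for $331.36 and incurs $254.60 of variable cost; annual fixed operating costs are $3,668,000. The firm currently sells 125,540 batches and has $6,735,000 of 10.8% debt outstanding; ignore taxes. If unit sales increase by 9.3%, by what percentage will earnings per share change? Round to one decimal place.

+17.1%

At 125,540 units, contribution = 125,540 × $76.76 = $9,636,450.40.
EBIT = $9,636,450.40 − $3,668,000 = $5,968,450.40.
After interest of $727,380.00, pre-tax earnings = $5,241,070.40.
DCL = total CM / (EBIT − I) = $9,636,450.40 / $5,241,070.40 = 1.8386.
EPS therefore changes by 1.8386 × (+9.3%) = +17.1%.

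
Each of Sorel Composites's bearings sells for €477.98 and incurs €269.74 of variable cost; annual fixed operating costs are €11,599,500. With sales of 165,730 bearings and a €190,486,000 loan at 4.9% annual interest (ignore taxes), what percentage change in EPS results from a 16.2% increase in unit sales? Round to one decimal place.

+41.2%

At 165,730 units, contribution = 165,730 × €208.24 = €34,511,615.20.
Subtracting fixed costs: EBIT = €34,511,615.20 − €11,599,500 = €22,912,115.20.
After interest of €9,333,814.00, pre-tax earnings = €13,578,301.20.
Degree of combined leverage = contribution ÷ (EBIT − I) = €34,511,615.20 ÷ €13,578,301.20 = 2.5417.
EPS therefore changes by 2.5417 × (+16.2%) = +41.2%.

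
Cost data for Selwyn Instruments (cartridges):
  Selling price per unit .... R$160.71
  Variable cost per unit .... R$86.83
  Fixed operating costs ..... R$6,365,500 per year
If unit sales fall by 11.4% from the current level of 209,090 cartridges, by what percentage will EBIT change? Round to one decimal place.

-19.4%

Total contribution margin = 209,090 × R$73.88 = R$15,447,569.20.
Subtracting fixed costs: EBIT = R$15,447,569.20 − R$6,365,500 = R$9,082,069.20.
Degree of operating leverage = R$15,447,569.20 / R$9,082,069.20 = 1.7009.
So EBIT moves 1.7009 × (-11.4%) = -19.4%.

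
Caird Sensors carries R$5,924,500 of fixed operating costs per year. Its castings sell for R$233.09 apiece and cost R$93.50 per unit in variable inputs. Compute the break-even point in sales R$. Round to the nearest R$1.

R$9,892,841

Contribution margin per unit = R$233.09 − R$93.50 = R$139.59, a CM ratio of R$139.59 ÷ R$233.09 = 0.5989.
Break-even revenue = fixed costs × price ÷ CM = R$5,924,500 × R$233.09 ÷ R$139.59 = R$9,892,841.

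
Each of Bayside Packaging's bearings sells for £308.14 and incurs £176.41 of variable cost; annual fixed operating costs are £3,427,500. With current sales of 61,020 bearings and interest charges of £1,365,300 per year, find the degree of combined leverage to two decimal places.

Total contribution margin = 61,020 × £131.73 = £8,038,164.60.
Subtracting fixed costs: EBIT = £8,038,164.60 − £3,427,500 = £4,610,664.60. Interest = £1,365,300.00.
DOL = £8,038,164.60 ÷ £4,610,664.60 = 1.7434; DFL = £4,610,664.60 ÷ £3,245,364.60 = 1.4207.
DCL = DOL × DFL = 1.7434 × 1.4207 = 2.4768.

2.48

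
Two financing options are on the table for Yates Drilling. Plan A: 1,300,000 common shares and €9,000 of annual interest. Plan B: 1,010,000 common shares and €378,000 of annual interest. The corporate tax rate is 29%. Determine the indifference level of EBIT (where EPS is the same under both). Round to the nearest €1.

At indifference, (EBIT − 9,000)(1 − t)/1,300,000 = (EBIT − 378,000)(1 − t)/1,010,000.
Cancelling (1 − t) and cross-multiplying: 1,010,000·(EBIT − 9,000) = 1,300,000·(EBIT − 378,000).
Solving, EBIT = (378,000·1,300,000 − 9,000·1,010,000) / (1,300,000 − 1,010,000) = 482,310,000,000 / 290,000 = 1,663,137.93.

€1,663,138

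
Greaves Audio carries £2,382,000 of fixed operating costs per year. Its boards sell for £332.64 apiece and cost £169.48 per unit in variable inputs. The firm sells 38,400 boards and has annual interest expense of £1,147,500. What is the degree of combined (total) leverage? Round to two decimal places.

2.29

At 38,400 units, contribution = 38,400 × £163.16 = £6,265,344.00.
EBIT = £6,265,344.00 − £2,382,000 = £3,883,344.00. Interest = £1,147,500.00, so EBIT − I = £2,735,844.00.
DCL = contribution ÷ (EBIT − I) = £6,265,344.00 ÷ £2,735,844.00 = 2.2901.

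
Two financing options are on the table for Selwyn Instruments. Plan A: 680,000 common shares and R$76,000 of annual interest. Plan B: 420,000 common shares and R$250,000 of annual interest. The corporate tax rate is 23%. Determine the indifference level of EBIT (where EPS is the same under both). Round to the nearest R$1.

R$531,077

Set EPS_A = EPS_B: (EBIT − R$76,000)(1 − 0.23) ÷ 680,000 = (EBIT − R$250,000)(1 − 0.23) ÷ 420,000.
The (1 − t) factor cancels: (EBIT − 76,000) × 420,000 = (EBIT − 250,000) × 680,000.
EBIT × (680,000 − 420,000) = 250,000 × 680,000 − 76,000 × 420,000 = 138,080,000,000, so EBIT = 138,080,000,000 ÷ 260,000 = 531,076.92.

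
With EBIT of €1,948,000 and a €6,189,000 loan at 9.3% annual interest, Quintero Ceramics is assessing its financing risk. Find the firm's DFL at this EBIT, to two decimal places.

Annual interest charges come to €575,577.00.
DFL = EBIT ÷ (EBIT − I) = €1,948,000 ÷ (€1,948,000 − €575,577.00) = €1,948,000 ÷ €1,372,423.00 = 1.4194.

1.42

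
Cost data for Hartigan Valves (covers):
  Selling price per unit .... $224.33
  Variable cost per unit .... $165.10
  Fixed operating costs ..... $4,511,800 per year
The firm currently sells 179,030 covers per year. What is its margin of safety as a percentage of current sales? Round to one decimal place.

57.5%

Unit CM = price − variable cost = $224.33 − $165.10 = $59.23. Break-even units = $4,511,800 ÷ $59.23 = 76,174.24; break-even revenue = 76,174.24 × $224.33 = $17,088,166.37.
Actual sales revenue = 179,030 × $224.33 = $40,161,799.90.
Margin of safety = ($40,161,799.90 − $17,088,166.37) ÷ $40,161,799.90 = 57.5%.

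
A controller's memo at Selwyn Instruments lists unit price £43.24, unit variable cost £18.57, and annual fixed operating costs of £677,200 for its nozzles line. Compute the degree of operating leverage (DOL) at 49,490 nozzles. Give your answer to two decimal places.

Contribution at this volume is 49,490 × £24.67 = £1,220,918.30.
Subtracting fixed costs: EBIT = £1,220,918.30 − £677,200 = £543,718.30.
So DOL = total CM / EBIT = £1,220,918.30 / £543,718.30 = 2.2455.

2.25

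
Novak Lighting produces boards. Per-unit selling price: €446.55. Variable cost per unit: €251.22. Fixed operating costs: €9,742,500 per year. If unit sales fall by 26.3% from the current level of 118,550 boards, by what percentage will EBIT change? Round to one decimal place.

Contribution at this volume is 118,550 × €195.33 = €23,156,371.50.
Subtracting fixed costs: EBIT = €23,156,371.50 − €9,742,500 = €13,413,871.50.
DOL = contribution ÷ EBIT = €23,156,371.50 ÷ €13,413,871.50 = 1.7263.
Operating income changes by 1.7263 × -26.3% = -45.4%.

-45.4%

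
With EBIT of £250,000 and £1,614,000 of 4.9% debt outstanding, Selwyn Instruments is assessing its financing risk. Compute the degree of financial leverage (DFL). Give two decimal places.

Interest = £79,086.00.
Degree of financial leverage = EBIT / (EBIT − interest) = £250,000 / £170,914.00 = 1.4627.

1.46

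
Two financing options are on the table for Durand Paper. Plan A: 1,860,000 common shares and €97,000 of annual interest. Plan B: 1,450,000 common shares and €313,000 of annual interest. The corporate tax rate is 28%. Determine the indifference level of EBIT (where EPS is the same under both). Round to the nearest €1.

At indifference, (EBIT − 97,000)(1 − t)/1,860,000 = (EBIT − 313,000)(1 − t)/1,450,000.
Cancelling (1 − t) and cross-multiplying: 1,450,000·(EBIT − 97,000) = 1,860,000·(EBIT − 313,000).
Solving, EBIT = (313,000·1,860,000 − 97,000·1,450,000) / (1,860,000 − 1,450,000) = 441,530,000,000 / 410,000 = 1,076,902.44.

€1,076,902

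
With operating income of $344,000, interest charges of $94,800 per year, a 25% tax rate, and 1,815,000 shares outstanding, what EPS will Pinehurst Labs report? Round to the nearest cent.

Interest = $94,800.00, so EBT = $344,000 − $94,800.00 = $249,200.00.
After tax at 25%: net income = $249,200.00 × 0.75 = $186,900.00.
EPS = $186,900.00 ÷ 1,815,000 = $0.10.

$0.10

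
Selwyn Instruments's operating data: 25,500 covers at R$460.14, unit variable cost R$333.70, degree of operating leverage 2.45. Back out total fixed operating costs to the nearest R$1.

R$1,908,212

Total contribution margin = 25,500 × R$126.44 = R$3,224,220.00.
DOL = contribution / EBIT, so EBIT = R$3,224,220.00 / 2.45 = R$1,316,008.16.
Fixed costs = CM − EBIT = R$3,224,220.00 − R$1,316,008.16 = R$1,908,212.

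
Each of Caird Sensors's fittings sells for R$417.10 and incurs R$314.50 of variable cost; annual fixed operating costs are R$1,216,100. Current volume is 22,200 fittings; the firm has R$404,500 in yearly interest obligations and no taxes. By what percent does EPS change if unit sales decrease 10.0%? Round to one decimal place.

Contribution at this volume is 22,200 × R$102.60 = R$2,277,720.00.
EBIT = R$2,277,720.00 − R$1,216,100 = R$1,061,620.00.
Interest = R$404,500.00, so EBIT − I = R$657,120.00.
Degree of combined leverage = contribution ÷ (EBIT − I) = R$2,277,720.00 ÷ R$657,120.00 = 3.4662.
%ΔEPS = DCL × %ΔSales = 3.4662 × -10.0% = -34.7%.

-34.7%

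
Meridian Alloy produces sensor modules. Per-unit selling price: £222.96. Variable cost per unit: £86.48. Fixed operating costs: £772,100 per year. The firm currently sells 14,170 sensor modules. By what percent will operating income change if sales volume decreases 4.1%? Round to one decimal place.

-6.8%

Contribution at this volume is 14,170 × £136.48 = £1,933,921.60.
Subtracting fixed costs: EBIT = £1,933,921.60 − £772,100 = £1,161,821.60.
Degree of operating leverage = £1,933,921.60 / £1,161,821.60 = 1.6646.
Operating income changes by 1.6646 × -4.1% = -6.8%.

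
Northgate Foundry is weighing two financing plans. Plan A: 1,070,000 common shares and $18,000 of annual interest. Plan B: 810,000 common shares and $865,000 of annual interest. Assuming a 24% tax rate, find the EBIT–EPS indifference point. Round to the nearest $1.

$3,503,731

At indifference, (EBIT − 18,000)(1 − t)/1,070,000 = (EBIT − 865,000)(1 − t)/810,000.
The (1 − t) factor cancels: (EBIT − 18,000) × 810,000 = (EBIT − 865,000) × 1,070,000.
EBIT × (1,070,000 − 810,000) = 865,000 × 1,070,000 − 18,000 × 810,000 = 910,970,000,000, so EBIT = 910,970,000,000 ÷ 260,000 = 3,503,730.77.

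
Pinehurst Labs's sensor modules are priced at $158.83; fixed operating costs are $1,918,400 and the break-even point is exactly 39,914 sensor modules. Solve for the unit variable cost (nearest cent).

$110.77

Contribution per unit must be FC / Q = $1,918,400 / 39,914 = $48.0633.
Variable cost per unit = $158.83 − $48.0633 = $110.77.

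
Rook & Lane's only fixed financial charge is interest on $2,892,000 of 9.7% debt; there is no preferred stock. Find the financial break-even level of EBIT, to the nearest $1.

Annual interest = 9.7% × $2,892,000 = $280,524.00.
With no preferred dividends, EPS = 0 when EBIT exactly covers interest, so the financial break-even EBIT is $280,524.00.

$280,524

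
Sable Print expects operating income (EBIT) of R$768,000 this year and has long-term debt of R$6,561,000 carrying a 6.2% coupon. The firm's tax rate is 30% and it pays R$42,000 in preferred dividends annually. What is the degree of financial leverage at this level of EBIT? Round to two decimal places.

2.55

Interest = R$406,782.00.
Preferred dividends grossed up pre-tax: R$42,000 / (1 − 0.30) = R$60,000.00.
DFL = EBIT ÷ [EBIT − I − D_p/(1−t)] = R$768,000 ÷ [R$768,000 − R$406,782.00 − R$60,000.00] = R$768,000 ÷ R$301,218.00 = 2.5496.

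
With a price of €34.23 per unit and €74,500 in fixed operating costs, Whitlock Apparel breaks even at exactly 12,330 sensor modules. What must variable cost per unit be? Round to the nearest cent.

At break-even, FC = Q × (P − VC), so P − VC = €74,500 ÷ 12,330 = €6.0422.
Variable cost per unit = €34.23 − €6.0422 = €28.19.

€28.19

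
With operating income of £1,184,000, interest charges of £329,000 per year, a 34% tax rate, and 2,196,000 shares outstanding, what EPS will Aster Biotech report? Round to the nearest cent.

£0.26

Pre-tax income = £1,184,000 − £329,000.00 = £855,000.00.
After tax at 34%: net income = £855,000.00 × 0.66 = £564,300.00.
Per share: £564,300.00 / 2,196,000 shares = £0.26.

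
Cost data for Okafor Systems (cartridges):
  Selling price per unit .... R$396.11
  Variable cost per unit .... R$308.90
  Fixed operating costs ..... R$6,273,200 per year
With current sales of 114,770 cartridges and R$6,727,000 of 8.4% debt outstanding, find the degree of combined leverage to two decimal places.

Total contribution margin = 114,770 × R$87.21 = R$10,009,091.70.
EBIT = R$10,009,091.70 − R$6,273,200 = R$3,735,891.70. Interest = R$565,068.00, so EBIT − I = R$3,170,823.70.
DCL = contribution ÷ (EBIT − I) = R$10,009,091.70 ÷ R$3,170,823.70 = 3.1566.

3.16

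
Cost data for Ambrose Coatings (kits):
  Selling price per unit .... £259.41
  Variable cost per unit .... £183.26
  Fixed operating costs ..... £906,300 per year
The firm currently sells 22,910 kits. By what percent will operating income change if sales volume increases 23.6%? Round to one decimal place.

+49.1%

At 22,910 units, contribution = 22,910 × £76.15 = £1,744,596.50.
Subtracting fixed costs: EBIT = £1,744,596.50 − £906,300 = £838,296.50.
So DOL = total CM / EBIT = £1,744,596.50 / £838,296.50 = 2.0811.
%ΔEBIT = DOL × %ΔSales = 2.0811 × +23.6% = +49.1%.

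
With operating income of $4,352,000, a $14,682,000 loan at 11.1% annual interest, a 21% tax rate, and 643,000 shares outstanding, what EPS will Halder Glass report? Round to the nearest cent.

$3.34

Interest = $1,629,702.00, so EBT = $4,352,000 − $1,629,702.00 = $2,722,298.00.
After tax at 21%: net income = $2,722,298.00 × 0.79 = $2,150,615.42.
Per share: $2,150,615.42 / 643,000 shares = $3.34.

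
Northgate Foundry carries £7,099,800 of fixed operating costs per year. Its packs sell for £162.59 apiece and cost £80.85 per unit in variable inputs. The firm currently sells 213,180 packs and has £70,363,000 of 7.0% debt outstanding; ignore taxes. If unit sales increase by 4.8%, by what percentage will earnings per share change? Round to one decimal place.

+15.5%

At 213,180 units, contribution = 213,180 × £81.74 = £17,425,333.20.
Subtracting fixed costs: EBIT = £17,425,333.20 − £7,099,800 = £10,325,533.20.
Interest = £4,925,410.00, so EBIT − I = £5,400,123.20.
DCL = total CM / (EBIT − I) = £17,425,333.20 / £5,400,123.20 = 3.2268.
%ΔEPS = DCL × %ΔSales = 3.2268 × +4.8% = +15.5%.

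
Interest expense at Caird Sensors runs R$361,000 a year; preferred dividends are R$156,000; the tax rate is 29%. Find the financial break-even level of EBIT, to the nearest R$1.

Grossing the preferred dividend up to pre-tax terms: R$156,000 / (1 − 0.29) = R$219,718.31.
EPS = 0 when EBIT covers interest plus the pre-tax preferred burden: R$361,000 + R$219,718.31 = R$580,718.31.

R$580,718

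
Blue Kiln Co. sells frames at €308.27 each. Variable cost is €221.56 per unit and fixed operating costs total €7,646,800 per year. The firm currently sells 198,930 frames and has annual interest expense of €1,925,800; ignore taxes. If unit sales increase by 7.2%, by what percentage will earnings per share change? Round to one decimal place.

+16.2%

Total contribution margin = 198,930 × €86.71 = €17,249,220.30.
Operating income = contribution − fixed costs = €17,249,220.30 − €7,646,800 = €9,602,420.30.
After interest of €1,925,800.00, pre-tax earnings = €7,676,620.30.
Degree of combined leverage = contribution ÷ (EBIT − I) = €17,249,220.30 ÷ €7,676,620.30 = 2.2470.
EPS therefore changes by 2.2470 × (+7.2%) = +16.2%.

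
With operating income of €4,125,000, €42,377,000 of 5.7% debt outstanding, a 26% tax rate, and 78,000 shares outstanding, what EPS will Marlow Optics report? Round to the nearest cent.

Interest = €2,415,489.00, so EBT = €4,125,000 − €2,415,489.00 = €1,709,511.00.
After tax at 26%: net income = €1,709,511.00 × 0.74 = €1,265,038.14.
Per share: €1,265,038.14 / 78,000 shares = €16.22.

€16.22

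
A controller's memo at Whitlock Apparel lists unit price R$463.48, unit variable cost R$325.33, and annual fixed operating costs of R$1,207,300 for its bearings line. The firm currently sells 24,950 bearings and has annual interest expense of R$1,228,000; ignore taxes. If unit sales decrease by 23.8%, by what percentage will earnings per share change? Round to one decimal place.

-81.1%

Total contribution margin = 24,950 × R$138.15 = R$3,446,842.50.
Subtracting fixed costs: EBIT = R$3,446,842.50 − R$1,207,300 = R$2,239,542.50.
After interest of R$1,228,000.00, pre-tax earnings = R$1,011,542.50.
DCL = total CM / (EBIT − I) = R$3,446,842.50 / R$1,011,542.50 = 3.4075.
EPS therefore changes by 3.4075 × (-23.8%) = -81.1%.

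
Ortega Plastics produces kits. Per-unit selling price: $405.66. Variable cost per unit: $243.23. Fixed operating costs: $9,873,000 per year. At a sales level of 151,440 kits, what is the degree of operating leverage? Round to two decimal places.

At 151,440 units, contribution = 151,440 × $162.43 = $24,598,399.20.
EBIT = $24,598,399.20 − $9,873,000 = $14,725,399.20.
Degree of operating leverage = $24,598,399.20 / $14,725,399.20 = 1.6705.

1.67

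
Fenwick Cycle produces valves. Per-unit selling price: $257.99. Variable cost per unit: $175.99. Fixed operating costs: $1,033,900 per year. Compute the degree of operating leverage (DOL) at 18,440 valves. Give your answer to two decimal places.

Contribution at this volume is 18,440 × $82.00 = $1,512,080.00.
Operating income = contribution − fixed costs = $1,512,080.00 − $1,033,900 = $478,180.00.
DOL = contribution ÷ EBIT = $1,512,080.00 ÷ $478,180.00 = 3.1622.

3.16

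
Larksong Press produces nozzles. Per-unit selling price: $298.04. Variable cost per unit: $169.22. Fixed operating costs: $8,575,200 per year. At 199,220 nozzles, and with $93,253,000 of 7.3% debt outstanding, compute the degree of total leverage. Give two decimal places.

2.50

Contribution at this volume is 199,220 × $128.82 = $25,663,520.40.
Operating income = contribution − fixed costs = $25,663,520.40 − $8,575,200 = $17,088,320.40. Interest = $6,807,469.00, so EBIT − I = $10,280,851.40.
Degree of total leverage = total CM / (EBIT − interest) = $25,663,520.40 / $10,280,851.40 = 2.4962.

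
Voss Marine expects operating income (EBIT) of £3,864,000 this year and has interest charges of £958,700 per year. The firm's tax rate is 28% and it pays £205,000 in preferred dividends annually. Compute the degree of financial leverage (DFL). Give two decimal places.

Interest = £958,700.00.
Pre-tax preferred-dividend burden = £205,000 ÷ (1 − 0.28) = £284,722.22.
DFL = EBIT ÷ [EBIT − I − D_p/(1−t)] = £3,864,000 ÷ [£3,864,000 − £958,700.00 − £284,722.22] = £3,864,000 ÷ £2,620,577.78 = 1.4745.

1.47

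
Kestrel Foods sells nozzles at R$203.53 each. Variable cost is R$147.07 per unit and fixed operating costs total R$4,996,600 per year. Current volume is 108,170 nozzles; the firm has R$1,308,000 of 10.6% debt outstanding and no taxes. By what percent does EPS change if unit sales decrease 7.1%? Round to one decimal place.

Contribution at this volume is 108,170 × R$56.46 = R$6,107,278.20.
Operating income = contribution − fixed costs = R$6,107,278.20 − R$4,996,600 = R$1,110,678.20.
After interest of R$138,648.00, pre-tax earnings = R$972,030.20.
Degree of combined leverage = contribution ÷ (EBIT − I) = R$6,107,278.20 ÷ R$972,030.20 = 6.2830.
EPS therefore changes by 6.2830 × (-7.1%) = -44.6%.

-44.6%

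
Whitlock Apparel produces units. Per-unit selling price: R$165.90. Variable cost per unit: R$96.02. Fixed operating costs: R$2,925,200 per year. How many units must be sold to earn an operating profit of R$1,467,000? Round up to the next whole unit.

Contribution margin per unit = R$165.90 − R$96.02 = R$69.88.
Units = (FC + target) / CM = (R$2,925,200 + R$1,467,000) / R$69.88 = 62,853.46, so 62,854 units.

62,854 units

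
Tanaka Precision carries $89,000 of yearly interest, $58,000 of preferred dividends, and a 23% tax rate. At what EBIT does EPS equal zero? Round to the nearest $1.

$164,325

Preferred dividends are paid after tax, so their pre-tax equivalent is $58,000 ÷ (1 − 0.23) = $75,324.68.
Financial break-even EBIT = interest + D_p ÷ (1 − t) = $89,000 + $75,324.68 = $164,324.68.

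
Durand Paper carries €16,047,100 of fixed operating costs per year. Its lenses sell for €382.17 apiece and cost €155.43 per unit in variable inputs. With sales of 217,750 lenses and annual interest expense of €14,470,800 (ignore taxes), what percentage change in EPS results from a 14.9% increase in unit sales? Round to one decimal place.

At 217,750 units, contribution = 217,750 × €226.74 = €49,372,635.00.
Operating income = contribution − fixed costs = €49,372,635.00 − €16,047,100 = €33,325,535.00.
Interest = €14,470,800.00, so EBIT − I = €18,854,735.00.
Degree of combined leverage = contribution ÷ (EBIT − I) = €49,372,635.00 ÷ €18,854,735.00 = 2.6186.
EPS therefore changes by 2.6186 × (+14.9%) = +39.0%.

+39.0%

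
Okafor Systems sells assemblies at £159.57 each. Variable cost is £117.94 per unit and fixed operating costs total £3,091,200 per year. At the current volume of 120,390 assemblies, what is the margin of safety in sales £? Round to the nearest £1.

£7,361,899

Contribution margin per unit = £159.57 − £117.94 = £41.63. Break-even units = £3,091,200 ÷ £41.63 = 74,254.14; break-even revenue = 74,254.14 × £159.57 = £11,848,733.70.
Current sales = 120,390 × £159.57 = £19,210,632.30.
Margin of safety = £19,210,632.30 − £11,848,733.70 = £7,361,899.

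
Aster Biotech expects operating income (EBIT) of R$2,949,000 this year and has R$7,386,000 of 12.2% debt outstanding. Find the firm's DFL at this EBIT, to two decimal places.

Annual interest charges come to R$901,092.00.
DFL = EBIT ÷ (EBIT − I) = R$2,949,000 ÷ (R$2,949,000 − R$901,092.00) = R$2,949,000 ÷ R$2,047,908.00 = 1.4400.

1.44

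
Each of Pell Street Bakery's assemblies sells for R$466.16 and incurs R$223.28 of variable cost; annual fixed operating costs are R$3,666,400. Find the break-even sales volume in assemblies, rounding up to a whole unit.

15,096 assemblies

Contribution margin per unit = R$466.16 − R$223.28 = R$242.88.
Break-even volume = fixed costs ÷ CM per unit = R$3,666,400 ÷ R$242.88 = 15,095.52, so 15,096 assemblies.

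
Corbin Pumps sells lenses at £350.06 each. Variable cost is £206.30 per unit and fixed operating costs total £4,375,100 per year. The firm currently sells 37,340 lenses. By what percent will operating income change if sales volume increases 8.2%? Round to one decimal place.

+44.3%

At 37,340 units, contribution = 37,340 × £143.76 = £5,367,998.40.
EBIT = £5,367,998.40 − £4,375,100 = £992,898.40.
DOL = contribution ÷ EBIT = £5,367,998.40 ÷ £992,898.40 = 5.4064.
So EBIT moves 5.4064 × (+8.2%) = +44.3%.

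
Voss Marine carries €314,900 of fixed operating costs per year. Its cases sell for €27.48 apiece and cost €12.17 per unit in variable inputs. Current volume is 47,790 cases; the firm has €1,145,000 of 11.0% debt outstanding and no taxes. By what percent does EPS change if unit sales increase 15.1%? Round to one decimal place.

+38.0%

Total contribution margin = 47,790 × €15.31 = €731,664.90.
EBIT = €731,664.90 − €314,900 = €416,764.90.
After interest of €125,950.00, pre-tax earnings = €290,814.90.
Degree of combined leverage = contribution ÷ (EBIT − I) = €731,664.90 ÷ €290,814.90 = 2.5159.
%ΔEPS = DCL × %ΔSales = 2.5159 × +15.1% = +38.0%.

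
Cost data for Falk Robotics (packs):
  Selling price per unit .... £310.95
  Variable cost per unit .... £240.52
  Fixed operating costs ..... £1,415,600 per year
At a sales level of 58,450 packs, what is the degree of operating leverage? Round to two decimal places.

1.52

Total contribution margin = 58,450 × £70.43 = £4,116,633.50.
Subtracting fixed costs: EBIT = £4,116,633.50 − £1,415,600 = £2,701,033.50.
So DOL = total CM / EBIT = £4,116,633.50 / £2,701,033.50 = 1.5241.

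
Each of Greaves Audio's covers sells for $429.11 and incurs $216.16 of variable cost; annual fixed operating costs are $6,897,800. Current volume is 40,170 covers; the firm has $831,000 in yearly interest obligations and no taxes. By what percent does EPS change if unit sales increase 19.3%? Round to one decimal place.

+200.0%

Contribution at this volume is 40,170 × $212.95 = $8,554,201.50.
Subtracting fixed costs: EBIT = $8,554,201.50 − $6,897,800 = $1,656,401.50.
After interest of $831,000.00, pre-tax earnings = $825,401.50.
Degree of combined leverage = contribution ÷ (EBIT − I) = $8,554,201.50 ÷ $825,401.50 = 10.3637.
%ΔEPS = DCL × %ΔSales = 10.3637 × +19.3% = +200.0%.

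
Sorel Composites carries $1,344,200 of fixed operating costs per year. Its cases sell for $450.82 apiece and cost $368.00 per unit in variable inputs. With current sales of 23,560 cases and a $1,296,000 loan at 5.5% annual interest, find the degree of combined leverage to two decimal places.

3.64

Total contribution margin = 23,560 × $82.82 = $1,951,239.20.
Subtracting fixed costs: EBIT = $1,951,239.20 − $1,344,200 = $607,039.20. Interest = $71,280.00, so EBIT − I = $535,759.20.
DCL = contribution ÷ (EBIT − I) = $1,951,239.20 ÷ $535,759.20 = 3.6420.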